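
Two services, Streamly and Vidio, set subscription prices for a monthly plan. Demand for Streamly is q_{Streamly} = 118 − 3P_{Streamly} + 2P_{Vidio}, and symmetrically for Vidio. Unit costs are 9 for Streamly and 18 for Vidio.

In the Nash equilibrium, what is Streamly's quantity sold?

Streamly's profit: π = (P_{Streamly} − 9)(118 − 3P_{Streamly} + 2P_{Vidio}).
∂π/∂P_{Streamly} = 145 − 6P_{Streamly} + 2P_{Vidio} = 0 ⇒ P_{Streamly} = 145/6 + (1/3)P_{Vidio}.
Similarly P_{Vidio} = 86/3 + (1/3)P_{Streamly}.
Solving the two reaction functions simultaneously: (1 − (1/3)(1/3))P_{Streamly} = 145/6 + (1/3)·(86/3), so (8/9)P_{Streamly} = 607/18 and P_{Streamly} = 37.9375.
Then P_{Vidio} = 86/3 + (1/3)·37.9375 = 41.3125.
q_{Streamly} = 118 − 3·37.9375 + 2·41.3125 = 86.8125.

86.8125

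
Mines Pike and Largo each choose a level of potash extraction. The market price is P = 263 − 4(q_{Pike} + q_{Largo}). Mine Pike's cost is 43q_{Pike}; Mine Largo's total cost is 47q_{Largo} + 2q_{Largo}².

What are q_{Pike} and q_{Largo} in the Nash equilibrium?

22.2, 10.6

Mine Pike's profit: π = q_{Pike}(263 − 4(q_{Pike} + q_{Largo})) − 43q_{Pike}.
∂π/∂q_{Pike} = 220 − 8q_{Pike} − 4q_{Largo} = 0, so q_{Pike} = 27.5 − 0.5q_{Largo}.
For Largo: ∂π/∂q_{Largo} = 216 − 12q_{Largo} − 4q_{Pike} = 0 ⇒ q_{Largo} = 18 − (1/3)q_{Pike}.
Substituting the second reaction function into the first: q_{Pike} = 27.5 − 0.5(18 − (1/3)q_{Pike}), which gives (5/6)q_{Pike} = 18.5 ⇒ q_{Pike} = 22.2.
Then q_{Largo} = 18 − (1/3)·22.2 = 10.6.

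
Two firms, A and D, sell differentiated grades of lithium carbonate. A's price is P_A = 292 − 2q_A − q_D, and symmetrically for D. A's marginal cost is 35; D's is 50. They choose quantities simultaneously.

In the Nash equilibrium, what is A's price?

139.8

Firm A's profit: π = q_A(292 − 2q_A − q_D) − 35q_A.
∂π/∂q_A = 257 − 4q_A − q_D = 0 ⇒ q_A = 64.25 − 0.25q_D.
Similarly q_D = 60.5 − 0.25q_A.
Plugging q_D into A's best response: q_A = 64.25 − 0.25(60.5 − 0.25q_A) ⇒ 0.9375q_A = 49.125, so q_A = 52.4.
Then q_D = 60.5 − 0.25·52.4 = 47.4.
P_A = 292 − 2·52.4 − 47.4 = 139.8.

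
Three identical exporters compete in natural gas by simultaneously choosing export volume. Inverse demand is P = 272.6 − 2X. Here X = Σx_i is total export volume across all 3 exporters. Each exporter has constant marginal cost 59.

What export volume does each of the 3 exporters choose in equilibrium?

A representative exporter's profit is π_i = x_i(272.6 − 2X) − 59x_i, with X = x_i + Σ_{j≠i} x_j.
First-order condition: 213.6 − 4x_i − 2Σ_{j≠i} x_j = 0.
In a symmetric equilibrium every exporter chooses the same x, so Σ_{j≠i} x_j = 2x. The condition becomes 213.6 − 8x = 0, giving x = 213.6/8 = 26.7.

26.7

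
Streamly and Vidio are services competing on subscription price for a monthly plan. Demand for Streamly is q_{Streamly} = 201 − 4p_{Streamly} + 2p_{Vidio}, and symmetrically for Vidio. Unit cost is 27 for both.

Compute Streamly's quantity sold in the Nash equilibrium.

98

Streamly's profit: π = (p_{Streamly} − 27)(201 − 4p_{Streamly} + 2p_{Vidio}).
∂π/∂p_{Streamly} = 309 − 8p_{Streamly} + 2p_{Vidio} = 0 ⇒ p_{Streamly} = 38.625 + 0.25p_{Vidio}.
The game is symmetric, so in equilibrium p_{Vidio} = p_{Streamly}: the reaction function gives 0.75p_{Streamly} = 38.625, hence p_{Streamly} = 51.5.
q_{Streamly} = 201 − 4·51.5 + 2·51.5 = 98.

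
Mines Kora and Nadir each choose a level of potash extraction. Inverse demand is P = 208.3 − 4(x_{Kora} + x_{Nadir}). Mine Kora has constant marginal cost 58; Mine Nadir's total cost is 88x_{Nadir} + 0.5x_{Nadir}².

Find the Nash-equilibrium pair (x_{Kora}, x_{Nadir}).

15.5625, 6.45

Mine Kora's profit: π = x_{Kora}(208.3 − 4(x_{Kora} + x_{Nadir})) − 58x_{Kora}.
∂π/∂x_{Kora} = 150.3 − 8x_{Kora} − 4x_{Nadir} = 0, so x_{Kora} = 18.7875 − 0.5x_{Nadir}.
For Nadir: ∂π/∂x_{Nadir} = 120.3 − 9x_{Nadir} − 4x_{Kora} = 0 ⇒ x_{Nadir} = 401/30 − (4/9)x_{Kora}.
Solving the two reaction functions simultaneously: (1 − (−0.5)(−4/9))x_{Kora} = 18.7875 − 0.5·(401/30), so (7/9)x_{Kora} = 581/48 and x_{Kora} = 15.5625.
Then x_{Nadir} = 401/30 − (4/9)·15.5625 = 6.45.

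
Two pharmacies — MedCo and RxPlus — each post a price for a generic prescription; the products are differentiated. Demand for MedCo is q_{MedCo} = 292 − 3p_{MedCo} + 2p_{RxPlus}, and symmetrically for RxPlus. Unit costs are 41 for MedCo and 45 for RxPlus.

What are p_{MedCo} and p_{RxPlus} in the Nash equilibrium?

MedCo's profit: π = (p_{MedCo} − 41)(292 − 3p_{MedCo} + 2p_{RxPlus}).
∂π/∂p_{MedCo} = 415 − 6p_{MedCo} + 2p_{RxPlus} = 0 ⇒ p_{MedCo} = 415/6 + (1/3)p_{RxPlus}.
Similarly p_{RxPlus} = 427/6 + (1/3)p_{MedCo}.
Plugging p_{RxPlus} into MedCo's best response: p_{MedCo} = 415/6 + (1/3)(427/6 + (1/3)p_{MedCo}) ⇒ (8/9)p_{MedCo} = 836/9, so p_{MedCo} = 104.5.
Then p_{RxPlus} = 427/6 + (1/3)·104.5 = 106.

104.5, 106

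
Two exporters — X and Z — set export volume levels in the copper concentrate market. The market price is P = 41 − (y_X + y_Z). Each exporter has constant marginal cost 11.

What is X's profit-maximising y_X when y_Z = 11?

9.5

Exporter X's profit: π = y_X(41 − (y_X + y_Z)) − 11y_X.
∂π/∂y_X = 30 − 2y_X − y_Z = 0, so y_X = 15 − 0.5y_Z.
At y_Z = 11: y_X = 15 − 0.5·11 = 9.5.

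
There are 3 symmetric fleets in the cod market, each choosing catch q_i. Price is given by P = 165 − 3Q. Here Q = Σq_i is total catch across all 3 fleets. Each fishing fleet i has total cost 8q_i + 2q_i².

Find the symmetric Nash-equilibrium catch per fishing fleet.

9.8125

A representative fishing fleet's profit is π_i = q_i(165 − 3Q) − 8q_i − 2q_i², with Q = q_i + Σ_{j≠i} q_j.
First-order condition: 157 − 10q_i − 3Σ_{j≠i} q_j = 0.
Imposing symmetry (q_j = q for all j) turns Σ_{j≠i} q_j into 2q, so 157 = 16q and q = 9.8125.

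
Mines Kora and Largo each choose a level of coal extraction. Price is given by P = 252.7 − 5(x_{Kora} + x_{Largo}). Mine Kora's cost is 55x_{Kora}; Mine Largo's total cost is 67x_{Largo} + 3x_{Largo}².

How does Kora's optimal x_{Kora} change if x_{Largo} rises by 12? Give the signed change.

Mine Kora's profit: π = x_{Kora}(252.7 − 5(x_{Kora} + x_{Largo})) − 55x_{Kora}.
∂π/∂x_{Kora} = 197.7 − 10x_{Kora} − 5x_{Largo} = 0, so x_{Kora} = 19.77 − 0.5x_{Largo}.
The reaction-function slope is −0.5, so a 12-unit rise in x_{Largo} moves x_{Kora} by −0.5 × 12 = −6. Kora's best response falls — the actions are strategic substitutes.

-6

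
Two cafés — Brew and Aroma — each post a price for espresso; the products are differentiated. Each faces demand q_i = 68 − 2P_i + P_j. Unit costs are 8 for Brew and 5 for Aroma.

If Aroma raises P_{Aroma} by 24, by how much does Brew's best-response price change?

6

Brew's profit: π = (P_{Brew} − 8)(68 − 2P_{Brew} + P_{Aroma}).
∂π/∂P_{Brew} = 84 − 4P_{Brew} + P_{Aroma} = 0 ⇒ P_{Brew} = 21 + 0.25P_{Aroma}.
The reaction-function slope is 0.25, so a 24-unit rise in P_{Aroma} moves P_{Brew} by 0.25 × 24 = 6. Brew's best response rises — the actions are strategic complements.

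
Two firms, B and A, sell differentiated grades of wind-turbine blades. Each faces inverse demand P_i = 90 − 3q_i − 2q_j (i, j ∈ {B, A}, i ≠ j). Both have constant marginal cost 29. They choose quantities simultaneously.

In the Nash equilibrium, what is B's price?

Firm B's profit: π = q_B(90 − 3q_B − 2q_A) − 29q_B.
∂π/∂q_B = 61 − 6q_B − 2q_A = 0 ⇒ q_B = 61/6 − (1/3)q_A.
By symmetry q_A = q_B; substituting into the reaction function, (4/3)q_B = 61/6 and q_B = 7.625.
P_B = 90 − 3·7.625 − 2·7.625 = 51.875.

51.875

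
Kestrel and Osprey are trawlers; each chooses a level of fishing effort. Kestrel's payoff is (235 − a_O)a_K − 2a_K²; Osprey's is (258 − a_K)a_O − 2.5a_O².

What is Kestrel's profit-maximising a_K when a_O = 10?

Expanding Kestrel's payoff: 235a_K − a_Oa_K − 2a_K².
∂π/∂a_K = 235 − a_O − 4a_K = 0, so a_K = 58.75 − 0.25a_O.
At a_O = 10: a_K = 58.75 − 0.25·10 = 56.25.

56.25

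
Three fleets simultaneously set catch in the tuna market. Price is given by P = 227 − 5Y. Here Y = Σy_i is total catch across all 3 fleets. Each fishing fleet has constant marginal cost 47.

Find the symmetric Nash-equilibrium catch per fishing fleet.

A representative fishing fleet's profit is π_i = y_i(227 − 5Y) − 47y_i, with Y = y_i + Σ_{j≠i} y_j.
First-order condition: 180 − 10y_i − 5Σ_{j≠i} y_j = 0.
Imposing symmetry (y_j = y for all j) turns Σ_{j≠i} y_j into 2y, so 180 = 20y and y = 9.

9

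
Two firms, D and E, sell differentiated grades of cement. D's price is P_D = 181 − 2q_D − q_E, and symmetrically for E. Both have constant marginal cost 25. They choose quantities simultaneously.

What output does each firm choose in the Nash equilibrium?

31.2

Firm D's profit: π = q_D(181 − 2q_D − q_E) − 25q_D.
∂π/∂q_D = 156 − 4q_D − q_E = 0 ⇒ q_D = 39 − 0.25q_E.
Setting q_D = q_E in the reaction function: q_D = 39 − 0.25q_D, so q_D = 39 / 1.25 = 31.2.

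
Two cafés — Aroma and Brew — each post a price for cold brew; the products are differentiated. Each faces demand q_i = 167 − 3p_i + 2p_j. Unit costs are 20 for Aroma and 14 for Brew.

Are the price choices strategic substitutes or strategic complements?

Aroma's profit: π = (p_{Aroma} − 20)(167 − 3p_{Aroma} + 2p_{Brew}).
∂π/∂p_{Aroma} = 227 − 6p_{Aroma} + 2p_{Brew} = 0 ⇒ p_{Aroma} = 227/6 + (1/3)p_{Brew}.
The best-response slope dp_{Aroma}/dp_{Brew} = 1/3 > 0: the reaction function is upward-sloping, so the choices are strategic complements.

strategic complements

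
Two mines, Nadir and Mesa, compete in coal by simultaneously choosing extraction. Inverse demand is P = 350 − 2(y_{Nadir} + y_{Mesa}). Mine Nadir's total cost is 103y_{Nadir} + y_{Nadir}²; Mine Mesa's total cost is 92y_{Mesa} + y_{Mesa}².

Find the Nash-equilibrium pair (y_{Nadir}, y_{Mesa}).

30.1875, 32.9375

Mine Nadir's profit: π = y_{Nadir}(350 − 2(y_{Nadir} + y_{Mesa})) − 103y_{Nadir} − y_{Nadir}².
∂π/∂y_{Nadir} = 247 − 6y_{Nadir} − 2y_{Mesa} = 0, so y_{Nadir} = 247/6 − (1/3)y_{Mesa}.
By the same steps for Mesa: y_{Mesa} = 43 − (1/3)y_{Nadir}.
Solving the two reaction functions simultaneously: (1 − (−1/3)(−1/3))y_{Nadir} = 247/6 − (1/3)·43, so (8/9)y_{Nadir} = 161/6 and y_{Nadir} = 30.1875.
Then y_{Mesa} = 43 − (1/3)·30.1875 = 32.9375.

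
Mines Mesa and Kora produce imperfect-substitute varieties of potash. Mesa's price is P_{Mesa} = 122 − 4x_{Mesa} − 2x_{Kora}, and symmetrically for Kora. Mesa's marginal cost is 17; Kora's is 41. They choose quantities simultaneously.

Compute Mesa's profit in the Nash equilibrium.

510.76

Mine Mesa's profit: π = x_{Mesa}(122 − 4x_{Mesa} − 2x_{Kora}) − 17x_{Mesa}.
∂π/∂x_{Mesa} = 105 − 8x_{Mesa} − 2x_{Kora} = 0 ⇒ x_{Mesa} = 13.125 − 0.25x_{Kora}.
Similarly x_{Kora} = 10.125 − 0.25x_{Mesa}.
Solving the two reaction functions simultaneously: (1 − (−0.25)(−0.25))x_{Mesa} = 13.125 − 0.25·10.125, so 0.9375x_{Mesa} = 339/32 and x_{Mesa} = 11.3.
Then x_{Kora} = 10.125 − 0.25·11.3 = 7.3.
P_{Mesa} = 122 − 4·11.3 − 2·7.3 = 62.2.
Profit = (62.2 − 17)·11.3 = 510.76.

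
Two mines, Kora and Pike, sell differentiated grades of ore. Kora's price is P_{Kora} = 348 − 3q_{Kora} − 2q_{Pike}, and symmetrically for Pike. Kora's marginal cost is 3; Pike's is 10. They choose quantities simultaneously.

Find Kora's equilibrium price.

Mine Kora's profit: π = q_{Kora}(348 − 3q_{Kora} − 2q_{Pike}) − 3q_{Kora}.
∂π/∂q_{Kora} = 345 − 6q_{Kora} − 2q_{Pike} = 0 ⇒ q_{Kora} = 57.5 − (1/3)q_{Pike}.
Similarly q_{Pike} = 169/3 − (1/3)q_{Kora}.
Solving the two reaction functions simultaneously: (1 − (−1/3)(−1/3))q_{Kora} = 57.5 − (1/3)·(169/3), so (8/9)q_{Kora} = 697/18 and q_{Kora} = 43.5625.
Then q_{Pike} = 169/3 − (1/3)·43.5625 = 41.8125.
P_{Kora} = 348 − 3·43.5625 − 2·41.8125 = 133.6875.

133.6875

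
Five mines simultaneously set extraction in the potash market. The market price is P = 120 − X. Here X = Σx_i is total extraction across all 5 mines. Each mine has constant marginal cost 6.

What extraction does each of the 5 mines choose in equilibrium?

A representative mine's profit is π_i = x_i(120 − X) − 6x_i, with X = x_i + Σ_{j≠i} x_j.
First-order condition: 114 − 2x_i − Σ_{j≠i} x_j = 0.
In a symmetric equilibrium every mine chooses the same x, so Σ_{j≠i} x_j = 4x. The condition becomes 114 − 6x = 0, giving x = 114/6 = 19.

19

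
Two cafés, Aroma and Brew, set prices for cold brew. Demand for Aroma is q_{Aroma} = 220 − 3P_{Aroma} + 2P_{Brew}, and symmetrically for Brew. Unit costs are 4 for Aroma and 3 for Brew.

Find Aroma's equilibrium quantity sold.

Aroma's profit: π = (P_{Aroma} − 4)(220 − 3P_{Aroma} + 2P_{Brew}).
∂π/∂P_{Aroma} = 232 − 6P_{Aroma} + 2P_{Brew} = 0 ⇒ P_{Aroma} = 116/3 + (1/3)P_{Brew}.
Similarly P_{Brew} = 229/6 + (1/3)P_{Aroma}.
Substituting the second reaction function into the first: P_{Aroma} = 116/3 + (1/3)(229/6 + (1/3)P_{Aroma}), which gives (8/9)P_{Aroma} = 925/18 ⇒ P_{Aroma} = 57.8125.
Then P_{Brew} = 229/6 + (1/3)·57.8125 = 57.4375.
q_{Aroma} = 220 − 3·57.8125 + 2·57.4375 = 161.4375.

161.4375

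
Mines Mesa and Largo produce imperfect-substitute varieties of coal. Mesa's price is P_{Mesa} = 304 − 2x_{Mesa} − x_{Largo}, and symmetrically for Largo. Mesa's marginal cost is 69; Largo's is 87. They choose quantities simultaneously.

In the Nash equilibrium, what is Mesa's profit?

Mine Mesa's profit: π = x_{Mesa}(304 − 2x_{Mesa} − x_{Largo}) − 69x_{Mesa}.
∂π/∂x_{Mesa} = 235 − 4x_{Mesa} − x_{Largo} = 0 ⇒ x_{Mesa} = 58.75 − 0.25x_{Largo}.
Similarly x_{Largo} = 54.25 − 0.25x_{Mesa}.
Substituting the second reaction function into the first: x_{Mesa} = 58.75 − 0.25(54.25 − 0.25x_{Mesa}), which gives 0.9375x_{Mesa} = 45.1875 ⇒ x_{Mesa} = 48.2.
Then x_{Largo} = 54.25 − 0.25·48.2 = 42.2.
P_{Mesa} = 304 − 2·48.2 − 42.2 = 165.4.
Profit = (165.4 − 69)·48.2 = 4646.48.

4646.48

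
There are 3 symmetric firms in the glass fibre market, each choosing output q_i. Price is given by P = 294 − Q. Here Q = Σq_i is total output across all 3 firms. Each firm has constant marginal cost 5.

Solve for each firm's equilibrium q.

A representative firm's profit is π_i = q_i(294 − Q) − 5q_i, with Q = q_i + Σ_{j≠i} q_j.
First-order condition: 289 − 2q_i − Σ_{j≠i} q_j = 0.
With identical firms, set every q_j = q: then 289 − 2q − 2q = 0, i.e. q = 289/4 = 72.25.

72.25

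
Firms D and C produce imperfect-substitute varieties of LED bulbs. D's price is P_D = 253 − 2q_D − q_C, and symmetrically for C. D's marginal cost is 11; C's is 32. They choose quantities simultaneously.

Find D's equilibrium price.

110.6

Firm D's profit: π = q_D(253 − 2q_D − q_C) − 11q_D.
∂π/∂q_D = 242 − 4q_D − q_C = 0 ⇒ q_D = 60.5 − 0.25q_C.
Similarly q_C = 55.25 − 0.25q_D.
Substituting the second reaction function into the first: q_D = 60.5 − 0.25(55.25 − 0.25q_D), which gives 0.9375q_D = 46.6875 ⇒ q_D = 49.8.
Then q_C = 55.25 − 0.25·49.8 = 42.8.
P_D = 253 − 2·49.8 − 42.8 = 110.6.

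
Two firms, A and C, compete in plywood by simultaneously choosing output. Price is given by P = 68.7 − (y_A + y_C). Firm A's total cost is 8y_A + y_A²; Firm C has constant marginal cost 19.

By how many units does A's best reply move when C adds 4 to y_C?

Firm A's profit: π = y_A(68.7 − (y_A + y_C)) − 8y_A − y_A².
∂π/∂y_A = 60.7 − 4y_A − y_C = 0, so y_A = 15.175 − 0.25y_C.
The reaction-function slope is −0.25, so a 4-unit rise in y_C moves y_A by −0.25 × 4 = −1. A's best response falls — the actions are strategic substitutes.

-1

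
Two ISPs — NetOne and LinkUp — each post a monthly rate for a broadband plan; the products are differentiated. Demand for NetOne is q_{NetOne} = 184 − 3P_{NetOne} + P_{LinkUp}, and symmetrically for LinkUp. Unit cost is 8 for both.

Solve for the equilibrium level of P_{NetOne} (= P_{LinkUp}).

NetOne's profit: π = (P_{NetOne} − 8)(184 − 3P_{NetOne} + P_{LinkUp}).
∂π/∂P_{NetOne} = 208 − 6P_{NetOne} + P_{LinkUp} = 0 ⇒ P_{NetOne} = 104/3 + (1/6)P_{LinkUp}.
Setting P_{NetOne} = P_{LinkUp} in the reaction function: P_{NetOne} = 104/3 + (1/6)P_{NetOne}, so P_{NetOne} = (104/3) / (5/6) = 41.6.

41.6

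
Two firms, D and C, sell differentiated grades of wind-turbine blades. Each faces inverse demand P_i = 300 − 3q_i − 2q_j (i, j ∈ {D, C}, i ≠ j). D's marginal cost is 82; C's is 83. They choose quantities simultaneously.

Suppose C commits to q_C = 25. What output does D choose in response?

Firm D's profit: π = q_D(300 − 3q_D − 2q_C) − 82q_D.
∂π/∂q_D = 218 − 6q_D − 2q_C = 0 ⇒ q_D = 109/3 − (1/3)q_C.
At q_C = 25: q_D = 109/3 − (1/3)·25 = 28.

28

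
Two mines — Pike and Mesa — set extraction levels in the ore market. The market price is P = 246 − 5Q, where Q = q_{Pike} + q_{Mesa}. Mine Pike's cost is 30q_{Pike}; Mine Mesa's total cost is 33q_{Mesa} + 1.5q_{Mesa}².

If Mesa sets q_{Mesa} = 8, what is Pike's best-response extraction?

Mine Pike's profit: π = q_{Pike}(246 − 5(q_{Pike} + q_{Mesa})) − 30q_{Pike}.
∂π/∂q_{Pike} = 216 − 10q_{Pike} − 5q_{Mesa} = 0, so q_{Pike} = 21.6 − 0.5q_{Mesa}.
At q_{Mesa} = 8: q_{Pike} = 21.6 − 0.5·8 = 17.6.

17.6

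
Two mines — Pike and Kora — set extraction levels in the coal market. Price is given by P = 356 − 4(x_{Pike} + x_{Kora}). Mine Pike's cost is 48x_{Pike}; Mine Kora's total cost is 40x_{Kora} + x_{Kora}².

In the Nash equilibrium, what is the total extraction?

Mine Pike's profit: π = x_{Pike}(356 − 4(x_{Pike} + x_{Kora})) − 48x_{Pike}.
∂π/∂x_{Pike} = 308 − 8x_{Pike} − 4x_{Kora} = 0, so x_{Pike} = 38.5 − 0.5x_{Kora}.
For Kora: ∂π/∂x_{Kora} = 316 − 10x_{Kora} − 4x_{Pike} = 0 ⇒ x_{Kora} = 31.6 − 0.4x_{Pike}.
Solving the two reaction functions simultaneously: (1 − (−0.5)(−0.4))x_{Pike} = 38.5 − 0.5·31.6, so 0.8x_{Pike} = 22.7 and x_{Pike} = 28.375.
Then x_{Kora} = 31.6 − 0.4·28.375 = 20.25.
Total extraction: 28.375 + 20.25 = 48.625.

48.625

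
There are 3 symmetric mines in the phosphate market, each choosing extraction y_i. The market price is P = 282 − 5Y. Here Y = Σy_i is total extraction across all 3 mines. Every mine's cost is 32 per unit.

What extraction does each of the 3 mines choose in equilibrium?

12.5

A representative mine's profit is π_i = y_i(282 − 5Y) − 32y_i, with Y = y_i + Σ_{j≠i} y_j.
First-order condition: 250 − 10y_i − 5Σ_{j≠i} y_j = 0.
With identical mines, set every y_j = y: then 250 − 10y − 10y = 0, i.e. y = 250/20 = 12.5.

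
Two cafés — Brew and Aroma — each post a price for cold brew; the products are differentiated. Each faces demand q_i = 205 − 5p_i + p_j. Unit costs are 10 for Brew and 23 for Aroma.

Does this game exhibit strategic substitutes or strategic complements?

Brew's profit: π = (p_{Brew} − 10)(205 − 5p_{Brew} + p_{Aroma}).
∂π/∂p_{Brew} = 255 − 10p_{Brew} + p_{Aroma} = 0 ⇒ p_{Brew} = 25.5 + 0.1p_{Aroma}.
The best-response slope dp_{Brew}/dp_{Aroma} = 0.1 > 0: the reaction function is upward-sloping, so the choices are strategic complements.

strategic complements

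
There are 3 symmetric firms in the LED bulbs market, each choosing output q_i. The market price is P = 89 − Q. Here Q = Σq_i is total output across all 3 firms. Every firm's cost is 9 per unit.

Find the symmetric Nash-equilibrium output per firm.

20

A representative firm's profit is π_i = q_i(89 − Q) − 9q_i, with Q = q_i + Σ_{j≠i} q_j.
First-order condition: 80 − 2q_i − Σ_{j≠i} q_j = 0.
In a symmetric equilibrium every firm chooses the same q, so Σ_{j≠i} q_j = 2q. The condition becomes 80 − 4q = 0, giving q = 80/4 = 20.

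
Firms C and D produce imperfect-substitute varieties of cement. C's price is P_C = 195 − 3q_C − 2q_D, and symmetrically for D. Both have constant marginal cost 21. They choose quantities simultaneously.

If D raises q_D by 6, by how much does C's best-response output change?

-2

Firm C's profit: π = q_C(195 − 3q_C − 2q_D) − 21q_C.
∂π/∂q_C = 174 − 6q_C − 2q_D = 0 ⇒ q_C = 29 − (1/3)q_D.
The reaction-function slope is −1/3, so a 6-unit rise in q_D moves q_C by −1/3 × 6 = −2. C's best response falls — the actions are strategic substitutes.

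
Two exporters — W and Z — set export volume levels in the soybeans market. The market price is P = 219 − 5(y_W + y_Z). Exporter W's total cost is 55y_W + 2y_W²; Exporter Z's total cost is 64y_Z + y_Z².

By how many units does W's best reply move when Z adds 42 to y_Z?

Exporter W's profit: π = y_W(219 − 5(y_W + y_Z)) − 55y_W − 2y_W².
∂π/∂y_W = 164 − 14y_W − 5y_Z = 0, so y_W = 82/7 − (5/14)y_Z.
The reaction-function slope is −5/14, so a 42-unit rise in y_Z moves y_W by −5/14 × 42 = −15. W's best response falls — the actions are strategic substitutes.

-15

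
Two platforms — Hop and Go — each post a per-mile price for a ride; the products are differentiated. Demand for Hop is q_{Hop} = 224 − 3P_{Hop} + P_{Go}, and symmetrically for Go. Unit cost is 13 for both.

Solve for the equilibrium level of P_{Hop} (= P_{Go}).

52.6

Hop's profit: π = (P_{Hop} − 13)(224 − 3P_{Hop} + P_{Go}).
∂π/∂P_{Hop} = 263 − 6P_{Hop} + P_{Go} = 0 ⇒ P_{Hop} = 263/6 + (1/6)P_{Go}.
The game is symmetric, so in equilibrium P_{Go} = P_{Hop}: the reaction function gives (5/6)P_{Hop} = 263/6, hence P_{Hop} = 52.6.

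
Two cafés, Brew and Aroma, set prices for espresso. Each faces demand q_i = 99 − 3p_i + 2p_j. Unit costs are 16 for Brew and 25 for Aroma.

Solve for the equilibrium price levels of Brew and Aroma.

Brew's profit: π = (p_{Brew} − 16)(99 − 3p_{Brew} + 2p_{Aroma}).
∂π/∂p_{Brew} = 147 − 6p_{Brew} + 2p_{Aroma} = 0 ⇒ p_{Brew} = 24.5 + (1/3)p_{Aroma}.
Similarly p_{Aroma} = 29 + (1/3)p_{Brew}.
Solving the two reaction functions simultaneously: (1 − (1/3)(1/3))p_{Brew} = 24.5 + (1/3)·29, so (8/9)p_{Brew} = 205/6 and p_{Brew} = 38.4375.
Then p_{Aroma} = 29 + (1/3)·38.4375 = 41.8125.

38.4375, 41.8125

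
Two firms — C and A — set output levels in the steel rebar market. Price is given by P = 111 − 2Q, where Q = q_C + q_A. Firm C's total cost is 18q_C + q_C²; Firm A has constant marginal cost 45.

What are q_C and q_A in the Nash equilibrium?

Firm C's profit: π = q_C(111 − 2(q_C + q_A)) − 18q_C − q_C².
∂π/∂q_C = 93 − 6q_C − 2q_A = 0, so q_C = 15.5 − (1/3)q_A.
For A: ∂π/∂q_A = 66 − 4q_A − 2q_C = 0 ⇒ q_A = 16.5 − 0.5q_C.
Solving the two reaction functions simultaneously: (1 − (−1/3)(−0.5))q_C = 15.5 − (1/3)·16.5, so (5/6)q_C = 10 and q_C = 12.
Then q_A = 16.5 − 0.5·12 = 10.5.

12, 10.5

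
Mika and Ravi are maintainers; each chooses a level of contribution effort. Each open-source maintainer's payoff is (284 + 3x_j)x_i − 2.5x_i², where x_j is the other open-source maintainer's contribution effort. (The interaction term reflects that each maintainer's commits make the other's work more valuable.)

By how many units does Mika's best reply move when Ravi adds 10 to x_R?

Mika's payoff is (284 + 3x_R)x_M − 2.5x_M².
∂π/∂x_M = 284 + 3x_R − 5x_M = 0, so x_M = 56.8 + 0.6x_R.
The reaction-function slope is 0.6, so a 10-unit rise in x_R moves x_M by 0.6 × 10 = 6. Mika's best response rises — the actions are strategic complements.

6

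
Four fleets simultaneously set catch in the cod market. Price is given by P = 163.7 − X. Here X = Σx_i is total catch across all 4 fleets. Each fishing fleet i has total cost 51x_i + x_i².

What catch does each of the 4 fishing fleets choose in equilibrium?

16.1

A representative fishing fleet's profit is π_i = x_i(163.7 − X) − 51x_i − x_i², with X = x_i + Σ_{j≠i} x_j.
First-order condition: 112.7 − 4x_i − Σ_{j≠i} x_j = 0.
With identical fishing fleets, set every x_j = x: then 112.7 − 4x − 3x = 0, i.e. x = 112.7/7 = 16.1.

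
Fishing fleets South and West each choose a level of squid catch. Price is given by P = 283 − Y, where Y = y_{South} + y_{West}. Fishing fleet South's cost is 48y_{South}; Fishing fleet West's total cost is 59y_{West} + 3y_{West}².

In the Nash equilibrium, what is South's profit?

12188.16

Fishing fleet South's profit: π = y_{South}(283 − (y_{South} + y_{West})) − 48y_{South}.
∂π/∂y_{South} = 235 − 2y_{South} − y_{West} = 0, so y_{South} = 117.5 − 0.5y_{West}.
For West: ∂π/∂y_{West} = 224 − 8y_{West} − y_{South} = 0 ⇒ y_{West} = 28 − 0.125y_{South}.
Solving the two reaction functions simultaneously: (1 − (−0.5)(−0.125))y_{South} = 117.5 − 0.5·28, so 0.9375y_{South} = 103.5 and y_{South} = 110.4.
Then y_{West} = 28 − 0.125·110.4 = 14.2.
Price P = 283 − 124.6 = 158.4.
South's profit: (158.4 − 48)·110.4 = 12188.16.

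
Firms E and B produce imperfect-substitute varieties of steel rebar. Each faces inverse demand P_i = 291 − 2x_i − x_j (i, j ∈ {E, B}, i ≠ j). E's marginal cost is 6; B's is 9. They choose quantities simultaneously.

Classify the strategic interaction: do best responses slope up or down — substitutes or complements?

Firm E's profit: π = x_E(291 − 2x_E − x_B) − 6x_E.
∂π/∂x_E = 285 − 4x_E − x_B = 0 ⇒ x_E = 71.25 − 0.25x_B.
The best-response slope dx_E/dx_B = −0.25 < 0: the reaction function is downward-sloping, so the choices are strategic substitutes.

strategic substitutes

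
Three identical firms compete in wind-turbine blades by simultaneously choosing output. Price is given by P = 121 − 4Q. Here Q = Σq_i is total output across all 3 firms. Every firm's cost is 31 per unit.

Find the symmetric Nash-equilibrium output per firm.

5.625

A representative firm's profit is π_i = q_i(121 − 4Q) − 31q_i, with Q = q_i + Σ_{j≠i} q_j.
First-order condition: 90 − 8q_i − 4Σ_{j≠i} q_j = 0.
With identical firms, set every q_j = q: then 90 − 8q − 8q = 0, i.e. q = 90/16 = 5.625.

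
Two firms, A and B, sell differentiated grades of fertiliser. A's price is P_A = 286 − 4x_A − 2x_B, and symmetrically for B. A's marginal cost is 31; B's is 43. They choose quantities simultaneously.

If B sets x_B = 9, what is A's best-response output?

Firm A's profit: π = x_A(286 − 4x_A − 2x_B) − 31x_A.
∂π/∂x_A = 255 − 8x_A − 2x_B = 0 ⇒ x_A = 31.875 − 0.25x_B.
At x_B = 9: x_A = 31.875 − 0.25·9 = 29.625.

29.625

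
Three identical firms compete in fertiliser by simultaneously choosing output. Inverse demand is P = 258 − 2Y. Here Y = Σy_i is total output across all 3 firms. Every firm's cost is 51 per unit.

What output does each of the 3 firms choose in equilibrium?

A representative firm's profit is π_i = y_i(258 − 2Y) − 51y_i, with Y = y_i + Σ_{j≠i} y_j.
First-order condition: 207 − 4y_i − 2Σ_{j≠i} y_j = 0.
With identical firms, set every y_j = y: then 207 − 4y − 4y = 0, i.e. y = 207/8 = 25.875.

25.875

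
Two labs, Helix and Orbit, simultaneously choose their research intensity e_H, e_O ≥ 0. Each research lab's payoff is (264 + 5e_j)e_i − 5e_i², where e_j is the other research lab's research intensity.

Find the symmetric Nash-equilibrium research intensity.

52.8

Helix's payoff is (264 + 5e_O)e_H − 5e_H².
∂π/∂e_H = 264 + 5e_O − 10e_H = 0, so e_H = 26.4 + 0.5e_O.
The game is symmetric, so in equilibrium e_O = e_H: the reaction function gives 0.5e_H = 26.4, hence e_H = 52.8.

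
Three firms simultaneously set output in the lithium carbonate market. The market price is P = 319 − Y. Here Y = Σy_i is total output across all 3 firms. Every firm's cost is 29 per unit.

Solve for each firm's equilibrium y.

72.5

A representative firm's profit is π_i = y_i(319 − Y) − 29y_i, with Y = y_i + Σ_{j≠i} y_j.
First-order condition: 290 − 2y_i − Σ_{j≠i} y_j = 0.
With identical firms, set every y_j = y: then 290 − 2y − 2y = 0, i.e. y = 290/4 = 72.5.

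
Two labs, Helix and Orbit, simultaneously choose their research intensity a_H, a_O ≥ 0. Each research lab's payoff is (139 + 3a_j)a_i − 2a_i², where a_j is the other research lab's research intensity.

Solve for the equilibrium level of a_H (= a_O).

139

Helix's payoff is (139 + 3a_O)a_H − 2a_H².
∂π/∂a_H = 139 + 3a_O − 4a_H = 0, so a_H = 34.75 + 0.75a_O.
Setting a_H = a_O in the reaction function: a_H = 34.75 + 0.75a_H, so a_H = 34.75 / 0.25 = 139.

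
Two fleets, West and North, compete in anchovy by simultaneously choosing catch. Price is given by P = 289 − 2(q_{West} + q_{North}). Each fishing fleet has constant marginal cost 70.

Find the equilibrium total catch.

73

Fishing fleet West's profit: π = q_{West}(289 − 2(q_{West} + q_{North})) − 70q_{West}.
∂π/∂q_{West} = 219 − 4q_{West} − 2q_{North} = 0, so q_{West} = 54.75 − 0.5q_{North}.
Setting q_{West} = q_{North} in the reaction function: q_{West} = 54.75 − 0.5q_{West}, so q_{West} = 54.75 / 1.5 = 36.5.
Total catch: 36.5 + 36.5 = 73.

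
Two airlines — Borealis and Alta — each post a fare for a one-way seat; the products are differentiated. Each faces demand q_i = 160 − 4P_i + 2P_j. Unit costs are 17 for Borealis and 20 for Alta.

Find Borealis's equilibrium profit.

Borealis's profit: π = (P_{Borealis} − 17)(160 − 4P_{Borealis} + 2P_{Alta}).
∂π/∂P_{Borealis} = 228 − 8P_{Borealis} + 2P_{Alta} = 0 ⇒ P_{Borealis} = 28.5 + 0.25P_{Alta}.
Similarly P_{Alta} = 30 + 0.25P_{Borealis}.
Substituting the second reaction function into the first: P_{Borealis} = 28.5 + 0.25(30 + 0.25P_{Borealis}), which gives 0.9375P_{Borealis} = 36 ⇒ P_{Borealis} = 38.4.
Then P_{Alta} = 30 + 0.25·38.4 = 39.6.
q_{Borealis} = 160 − 4·38.4 + 2·39.6 = 85.6.
Profit = (38.4 − 17)·85.6 = 1831.84.

1831.84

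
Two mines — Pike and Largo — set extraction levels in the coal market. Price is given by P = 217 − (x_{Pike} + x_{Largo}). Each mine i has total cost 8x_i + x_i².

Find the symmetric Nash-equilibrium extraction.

Mine Pike's profit: π = x_{Pike}(217 − (x_{Pike} + x_{Largo})) − 8x_{Pike} − x_{Pike}².
∂π/∂x_{Pike} = 209 − 4x_{Pike} − x_{Largo} = 0, so x_{Pike} = 52.25 − 0.25x_{Largo}.
Setting x_{Pike} = x_{Largo} in the reaction function: x_{Pike} = 52.25 − 0.25x_{Pike}, so x_{Pike} = 52.25 / 1.25 = 41.8.

41.8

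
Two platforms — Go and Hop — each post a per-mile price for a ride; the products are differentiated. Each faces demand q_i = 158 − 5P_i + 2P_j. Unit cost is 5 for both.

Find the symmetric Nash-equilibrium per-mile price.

22.875

Go's profit: π = (P_{Go} − 5)(158 − 5P_{Go} + 2P_{Hop}).
∂π/∂P_{Go} = 183 − 10P_{Go} + 2P_{Hop} = 0 ⇒ P_{Go} = 18.3 + 0.2P_{Hop}.
By symmetry P_{Hop} = P_{Go}; substituting into the reaction function, 0.8P_{Go} = 18.3 and P_{Go} = 22.875.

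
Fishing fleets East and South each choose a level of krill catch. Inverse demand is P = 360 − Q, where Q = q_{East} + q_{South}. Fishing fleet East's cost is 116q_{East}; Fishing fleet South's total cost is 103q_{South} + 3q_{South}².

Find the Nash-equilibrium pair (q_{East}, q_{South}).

Fishing fleet East's profit: π = q_{East}(360 − (q_{East} + q_{South})) − 116q_{East}.
∂π/∂q_{East} = 244 − 2q_{East} − q_{South} = 0, so q_{East} = 122 − 0.5q_{South}.
For South: ∂π/∂q_{South} = 257 − 8q_{South} − q_{East} = 0 ⇒ q_{South} = 32.125 − 0.125q_{East}.
Solving the two reaction functions simultaneously: (1 − (−0.5)(−0.125))q_{East} = 122 − 0.5·32.125, so 0.9375q_{East} = 105.9375 and q_{East} = 113.
Then q_{South} = 32.125 − 0.125·113 = 18.

113, 18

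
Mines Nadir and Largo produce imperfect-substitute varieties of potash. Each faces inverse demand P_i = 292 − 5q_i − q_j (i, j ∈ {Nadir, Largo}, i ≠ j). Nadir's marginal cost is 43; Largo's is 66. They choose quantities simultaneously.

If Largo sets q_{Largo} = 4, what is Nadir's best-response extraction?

24.5

Mine Nadir's profit: π = q_{Nadir}(292 − 5q_{Nadir} − q_{Largo}) − 43q_{Nadir}.
∂π/∂q_{Nadir} = 249 − 10q_{Nadir} − q_{Largo} = 0 ⇒ q_{Nadir} = 24.9 − 0.1q_{Largo}.
At q_{Largo} = 4: q_{Nadir} = 24.9 − 0.1·4 = 24.5.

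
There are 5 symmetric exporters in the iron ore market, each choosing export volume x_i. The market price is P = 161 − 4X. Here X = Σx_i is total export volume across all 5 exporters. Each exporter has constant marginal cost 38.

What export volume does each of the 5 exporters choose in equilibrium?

A representative exporter's profit is π_i = x_i(161 − 4X) − 38x_i, with X = x_i + Σ_{j≠i} x_j.
First-order condition: 123 − 8x_i − 4Σ_{j≠i} x_j = 0.
Imposing symmetry (x_j = x for all j) turns Σ_{j≠i} x_j into 4x, so 123 = 24x and x = 5.125.

5.125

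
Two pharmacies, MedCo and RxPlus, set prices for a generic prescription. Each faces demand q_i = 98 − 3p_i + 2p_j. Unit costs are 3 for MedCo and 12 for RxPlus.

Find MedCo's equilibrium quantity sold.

MedCo's profit: π = (p_{MedCo} − 3)(98 − 3p_{MedCo} + 2p_{RxPlus}).
∂π/∂p_{MedCo} = 107 − 6p_{MedCo} + 2p_{RxPlus} = 0 ⇒ p_{MedCo} = 107/6 + (1/3)p_{RxPlus}.
Similarly p_{RxPlus} = 67/3 + (1/3)p_{MedCo}.
Plugging p_{RxPlus} into MedCo's best response: p_{MedCo} = 107/6 + (1/3)(67/3 + (1/3)p_{MedCo}) ⇒ (8/9)p_{MedCo} = 455/18, so p_{MedCo} = 28.4375.
Then p_{RxPlus} = 67/3 + (1/3)·28.4375 = 31.8125.
q_{MedCo} = 98 − 3·28.4375 + 2·31.8125 = 76.3125.

76.3125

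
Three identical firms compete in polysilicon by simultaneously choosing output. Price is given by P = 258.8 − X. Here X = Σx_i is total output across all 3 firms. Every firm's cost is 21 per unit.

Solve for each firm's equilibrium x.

59.45

A representative firm's profit is π_i = x_i(258.8 − X) − 21x_i, with X = x_i + Σ_{j≠i} x_j.
First-order condition: 237.8 − 2x_i − Σ_{j≠i} x_j = 0.
In a symmetric equilibrium every firm chooses the same x, so Σ_{j≠i} x_j = 2x. The condition becomes 237.8 − 4x = 0, giving x = 237.8/4 = 59.45.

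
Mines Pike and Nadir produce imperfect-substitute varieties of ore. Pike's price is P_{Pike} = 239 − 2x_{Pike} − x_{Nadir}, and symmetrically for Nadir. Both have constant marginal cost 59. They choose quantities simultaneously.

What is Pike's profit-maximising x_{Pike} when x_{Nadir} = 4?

44

Mine Pike's profit: π = x_{Pike}(239 − 2x_{Pike} − x_{Nadir}) − 59x_{Pike}.
∂π/∂x_{Pike} = 180 − 4x_{Pike} − x_{Nadir} = 0 ⇒ x_{Pike} = 45 − 0.25x_{Nadir}.
At x_{Nadir} = 4: x_{Pike} = 45 − 0.25·4 = 44.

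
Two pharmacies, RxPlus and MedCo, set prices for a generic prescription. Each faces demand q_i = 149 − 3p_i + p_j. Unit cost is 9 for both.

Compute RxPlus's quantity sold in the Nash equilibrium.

78.6

RxPlus's profit: π = (p_{RxPlus} − 9)(149 − 3p_{RxPlus} + p_{MedCo}).
∂π/∂p_{RxPlus} = 176 − 6p_{RxPlus} + p_{MedCo} = 0 ⇒ p_{RxPlus} = 88/3 + (1/6)p_{MedCo}.
Setting p_{RxPlus} = p_{MedCo} in the reaction function: p_{RxPlus} = 88/3 + (1/6)p_{RxPlus}, so p_{RxPlus} = (88/3) / (5/6) = 35.2.
q_{RxPlus} = 149 − 3·35.2 + 35.2 = 78.6.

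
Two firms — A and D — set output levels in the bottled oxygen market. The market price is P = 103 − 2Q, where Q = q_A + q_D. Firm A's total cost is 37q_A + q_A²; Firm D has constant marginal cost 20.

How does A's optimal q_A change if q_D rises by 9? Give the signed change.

-3

Firm A's profit: π = q_A(103 − 2(q_A + q_D)) − 37q_A − q_A².
∂π/∂q_A = 66 − 6q_A − 2q_D = 0, so q_A = 11 − (1/3)q_D.
The reaction-function slope is −1/3, so a 9-unit rise in q_D moves q_A by −1/3 × 9 = −3. A's best response falls — the actions are strategic substitutes.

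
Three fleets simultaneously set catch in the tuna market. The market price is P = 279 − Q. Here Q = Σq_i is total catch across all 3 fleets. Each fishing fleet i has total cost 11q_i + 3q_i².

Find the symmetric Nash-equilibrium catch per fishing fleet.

26.8

A representative fishing fleet's profit is π_i = q_i(279 − Q) − 11q_i − 3q_i², with Q = q_i + Σ_{j≠i} q_j.
First-order condition: 268 − 8q_i − Σ_{j≠i} q_j = 0.
With identical fishing fleets, set every q_j = q: then 268 − 8q − 2q = 0, i.e. q = 268/10 = 26.8.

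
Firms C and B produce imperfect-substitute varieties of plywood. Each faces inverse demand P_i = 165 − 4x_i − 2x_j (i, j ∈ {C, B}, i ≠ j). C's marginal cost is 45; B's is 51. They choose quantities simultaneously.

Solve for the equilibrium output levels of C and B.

Firm C's profit: π = x_C(165 − 4x_C − 2x_B) − 45x_C.
∂π/∂x_C = 120 − 8x_C − 2x_B = 0 ⇒ x_C = 15 − 0.25x_B.
Similarly x_B = 14.25 − 0.25x_C.
Substituting the second reaction function into the first: x_C = 15 − 0.25(14.25 − 0.25x_C), which gives 0.9375x_C = 11.4375 ⇒ x_C = 12.2.
Then x_B = 14.25 − 0.25·12.2 = 11.2.

12.2, 11.2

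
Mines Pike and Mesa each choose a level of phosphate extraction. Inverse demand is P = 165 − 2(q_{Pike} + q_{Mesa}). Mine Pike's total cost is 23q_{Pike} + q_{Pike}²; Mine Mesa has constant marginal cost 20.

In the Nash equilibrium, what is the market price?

78.6

Mine Pike's profit: π = q_{Pike}(165 − 2(q_{Pike} + q_{Mesa})) − 23q_{Pike} − q_{Pike}².
∂π/∂q_{Pike} = 142 − 6q_{Pike} − 2q_{Mesa} = 0, so q_{Pike} = 71/3 − (1/3)q_{Mesa}.
For Mesa: ∂π/∂q_{Mesa} = 145 − 4q_{Mesa} − 2q_{Pike} = 0 ⇒ q_{Mesa} = 36.25 − 0.5q_{Pike}.
Plugging q_{Mesa} into Pike's best response: q_{Pike} = 71/3 − (1/3)(36.25 − 0.5q_{Pike}) ⇒ (5/6)q_{Pike} = 139/12, so q_{Pike} = 13.9.
Then q_{Mesa} = 36.25 − 0.5·13.9 = 29.3.
Equilibrium price: P = 165 − 2·43.2 = 78.6.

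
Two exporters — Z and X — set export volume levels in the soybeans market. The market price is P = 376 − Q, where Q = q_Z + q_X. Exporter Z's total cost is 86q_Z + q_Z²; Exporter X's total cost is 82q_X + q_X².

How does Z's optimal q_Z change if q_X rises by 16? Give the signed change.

-4

Exporter Z's profit: π = q_Z(376 − (q_Z + q_X)) − 86q_Z − q_Z².
∂π/∂q_Z = 290 − 4q_Z − q_X = 0, so q_Z = 72.5 − 0.25q_X.
The reaction-function slope is −0.25, so a 16-unit rise in q_X moves q_Z by −0.25 × 16 = −4. Z's best response falls — the actions are strategic substitutes.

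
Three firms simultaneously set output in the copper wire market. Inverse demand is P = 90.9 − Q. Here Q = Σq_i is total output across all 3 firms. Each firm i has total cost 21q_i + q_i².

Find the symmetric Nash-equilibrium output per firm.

A representative firm's profit is π_i = q_i(90.9 − Q) − 21q_i − q_i², with Q = q_i + Σ_{j≠i} q_j.
First-order condition: 69.9 − 4q_i − Σ_{j≠i} q_j = 0.
With identical firms, set every q_j = q: then 69.9 − 4q − 2q = 0, i.e. q = 69.9/6 = 11.65.

11.65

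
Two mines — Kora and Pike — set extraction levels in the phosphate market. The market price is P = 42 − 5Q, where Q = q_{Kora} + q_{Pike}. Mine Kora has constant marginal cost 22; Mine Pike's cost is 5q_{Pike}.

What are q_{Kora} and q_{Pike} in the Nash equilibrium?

Mine Kora's profit: π = q_{Kora}(42 − 5(q_{Kora} + q_{Pike})) − 22q_{Kora}.
∂π/∂q_{Kora} = 20 − 10q_{Kora} − 5q_{Pike} = 0, so q_{Kora} = 2 − 0.5q_{Pike}.
By the same steps for Pike: q_{Pike} = 3.7 − 0.5q_{Kora}.
Plugging q_{Pike} into Kora's best response: q_{Kora} = 2 − 0.5(3.7 − 0.5q_{Kora}) ⇒ 0.75q_{Kora} = 0.15, so q_{Kora} = 0.2.
Then q_{Pike} = 3.7 − 0.5·0.2 = 3.6.

0.2, 3.6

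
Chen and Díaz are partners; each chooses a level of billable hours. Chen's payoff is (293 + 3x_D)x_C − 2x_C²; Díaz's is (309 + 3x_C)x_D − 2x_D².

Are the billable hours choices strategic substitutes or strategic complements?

Expanding Chen's payoff: 293x_C + 3x_Dx_C − 2x_C².
∂π/∂x_C = 293 + 3x_D − 4x_C = 0, so x_C = 73.25 + 0.75x_D.
The best-response slope dx_C/dx_D = 0.75 > 0: the reaction function is upward-sloping, so the choices are strategic complements.

strategic complements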